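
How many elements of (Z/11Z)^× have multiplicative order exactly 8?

0

φ(11) = 11 − 1 = 10 = 2 · 5.
Since (Z/11Z)^× is cyclic of order 10, the number of elements of order d is φ(d) when d | 10 and 0 otherwise.
Here 10 is not a multiple of 8, so there are no elements of order 8.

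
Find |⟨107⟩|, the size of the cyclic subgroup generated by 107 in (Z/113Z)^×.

112

The order of 107 must divide φ(113) = 113 − 1 = 112 = 2^4 · 7.
Divisors of 112: 1, 2, 4, 7, 8, 14, 16, 28, 56, 112.
Test each divisor d:
107^1 ≡ 107
107^2 ≡ 36
107^4 ≡ 53
107^7 ≡ 78
107^8 ≡ 97
107^14 ≡ 95
107^16 ≡ 30
107^28 ≡ 98
107^56 ≡ 112
107^112 ≡ 1
Hence ord(107) = 112.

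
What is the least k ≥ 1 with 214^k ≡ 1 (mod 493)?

By Lagrange's theorem, ord_493(214) divides φ(493) = φ(17·29) = (17−1)·(29−1) = 16·28 = 448 = 2^6 · 7.
Divisors of 448: 1, 2, 4, 7, 8, 14, 16, 28, 32, 56, 64, 112, 224, 448.
Evaluate successive powers at the divisors of 448:
214^1 ≡ 214
214^2 ≡ 440
214^4 ≡ 344
214^7 ≡ 447
214^8 ≡ 16
214^14 ≡ 144
214^16 ≡ 256
214^28 ≡ 30
214^32 ≡ 460
214^56 ≡ 407
214^64 ≡ 103
214^112 ≡ 1
So ord_493(214) = 112.

112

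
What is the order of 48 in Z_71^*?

7

By Lagrange's theorem, ord_71(48) divides φ(71) = 71 − 1 = 70 = 2 · 5 · 7.
Divisors of 70: 1, 2, 5, 7, 10, 14, 35, 70.
Evaluate successive powers at the divisors of 70:
48^1 ≡ 48 (mod 71)
48^2 ≡ 32 (mod 71)
48^5 ≡ 20 (mod 71)
48^7 ≡ 1 (mod 71) ✓
So ord_71(48) = 7.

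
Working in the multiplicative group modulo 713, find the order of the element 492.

110

ord(492) | φ(713) = φ(23·31) = (23−1)·(31−1) = 22·30 = 660 = 2^2 · 3 · 5 · 11.
Divisors of 660: 1, 2, 3, 4, 5, 6, 10, 11, 12, 15, 20, 22, 30, 33, 44, 55, 60, 66, 110, 132, 165, 220, 330, 660.
Test each divisor d:
492^1 ≡ 492 (mod 713)
492^2 ≡ 357 (mod 713)
492^3 ≡ 246 (mod 713)
492^4 ≡ 535 (mod 713)
492^5 ≡ 123 (mod 713)
492^6 ≡ 624 (mod 713)
492^10 ≡ 156 (mod 713)
492^11 ≡ 461 (mod 713)
492^12 ≡ 78 (mod 713)
492^15 ≡ 650 (mod 713)
492^20 ≡ 94 (mod 713)
492^22 ≡ 47 (mod 713)
492^30 ≡ 404 (mod 713)
492^33 ≡ 277 (mod 713)
492^44 ≡ 70 (mod 713)
492^55 ≡ 185 (mod 713)
492^60 ≡ 652 (mod 713)
492^66 ≡ 438 (mod 713)
492^110 ≡ 1 (mod 713) ✓
The smallest such exponent is 110, so the order of 492 is 110.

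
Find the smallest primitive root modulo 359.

7

φ(359) = 359 − 1 = 358 = 2 · 179.
g is a primitive root iff g^(358/q) ≢ 1 (mod 359) for each prime q ∈ {2, 179}.
g = 2: 2^179 ≡ 1 — hits 1, so not a primitive root.
g = 3: 3^179 ≡ 1 — hits 1, so not a primitive root.
g = 4: 4^179 ≡ 1 — hits 1, so not a primitive root.
g = 5: 5^179 ≡ 1 — hits 1, so not a primitive root.
g = 6: 6^179 ≡ 1 — hits 1, so not a primitive root.
g = 7: 7^179 ≡ 358; 7^2 ≡ 49 — none is 1, so 7 is a primitive root.
So 7 is the smallest generator of (Z/359Z)^×.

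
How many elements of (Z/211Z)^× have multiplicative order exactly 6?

2

φ(211) = 211 − 1 = 210 = 2 · 3 · 5 · 7.
(Z/211Z)^× is cyclic (|G| = 210); a cyclic group of order m has exactly φ(d) elements of each order d | m, and none otherwise.
6 = 2 · 3 divides 210, and φ(6) = 2.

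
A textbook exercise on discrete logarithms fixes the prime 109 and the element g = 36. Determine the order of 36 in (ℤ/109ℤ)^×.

54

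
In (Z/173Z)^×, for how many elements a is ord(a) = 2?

1

φ(173) = 173 − 1 = 172 = 2^2 · 43.
In a cyclic group of order 172, there are φ(d) elements of order d for each divisor d of 172, and zero for non-divisors.
2 | 172, and φ(2) = 2 − 1 = 1.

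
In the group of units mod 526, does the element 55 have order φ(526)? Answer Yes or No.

φ(526) = φ(2)·φ(263) = 1·262 = 262 = 2 · 131.
Test 55^(262/q) mod 526 for each prime factor q of 262:
55^131 ≡ 525 (mod 526)  [q = 2: ≢ 1 ✓]
55^2 ≡ 395 (mod 526)  [q = 131: ≢ 1 ✓]
None equal 1, so ord_526(55) = 262: 55 is a primitive root.

Yes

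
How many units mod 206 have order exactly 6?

φ(206) = φ(2)·φ(103) = 1·102 = 102 = 2 · 3 · 17.
Since (Z/206Z)^× is cyclic of order 102, the number of elements of order d is φ(d) when d | 102 and 0 otherwise.
6 = 2 · 3 divides 102, and φ(6) = 2.

2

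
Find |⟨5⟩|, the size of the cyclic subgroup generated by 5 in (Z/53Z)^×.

Since 5 ∈ (Z/53Z)^×, its order divides φ(53) = 53 − 1 = 52 = 2^2 · 13.
Divisors of 52: 1, 2, 4, 13, 26, 52.
Evaluate successive powers at the divisors of 52:
5^1 ≡ 5 (mod 53)
5^2 ≡ 25 (mod 53)
5^4 ≡ 42 (mod 53)
5^13 ≡ 23 (mod 53)
5^26 ≡ 52 (mod 53)
5^52 ≡ 1 (mod 53) ✓
So ord_53(5) = 52.

52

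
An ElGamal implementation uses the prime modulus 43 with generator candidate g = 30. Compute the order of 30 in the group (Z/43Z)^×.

42

ord(30) | φ(43) = 43 − 1 = 42 = 2 · 3 · 7.
Divisors of 42: 1, 2, 3, 6, 7, 14, 21, 42.
Test each divisor d:
30^1 ≡ 30 (mod 43)
30^2 ≡ 40 (mod 43)
30^3 ≡ 39 (mod 43)
30^6 ≡ 16 (mod 43)
30^7 ≡ 7 (mod 43)
30^14 ≡ 6 (mod 43)
30^21 ≡ 42 (mod 43)
30^42 ≡ 1 (mod 43) ✓
Therefore the multiplicative order of 30 modulo 43 is 42.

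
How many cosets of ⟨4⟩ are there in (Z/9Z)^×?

The order of 4 must divide φ(9) = φ(3^2) = 3·(3−1) = 6 = 2 · 3.
Divisors of 6: 1, 2, 3, 6.
Check 4^d mod 9 for each divisor in increasing order:
4^1 ≡ 4
4^2 ≡ 7
4^3 ≡ 1
So ord_9(4) = 3, hence |⟨4⟩| = 3.
The index is φ(9) / ord(4) = 6 / 3 = 2.

2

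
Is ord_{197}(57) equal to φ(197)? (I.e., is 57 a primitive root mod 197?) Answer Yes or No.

Yes

φ(197) = 197 − 1 = 196 = 2^2 · 7^2.
Test 57^(196/q) mod 197 for each prime factor q of 196:
57^98 ≡ 196 (mod 197)  [q = 2: ≢ 1 ✓]
57^28 ≡ 36 (mod 197)  [q = 7: ≢ 1 ✓]
None equal 1, so ord_197(57) = 196: 57 is a primitive root.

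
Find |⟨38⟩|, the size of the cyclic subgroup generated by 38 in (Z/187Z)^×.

20

ord(38) | φ(187) = φ(11·17) = (11−1)·(17−1) = 10·16 = 160 = 2^5 · 5.
Divisors of 160: 1, 2, 4, 5, 8, 10, 16, 20, 32, 40, 80, 160.
Compute 38^d (mod 187) for the divisors d until we hit 1:
38^1 ≡ 38 (mod 187)
38^2 ≡ 135 (mod 187)
38^4 ≡ 86 (mod 187)
38^5 ≡ 89 (mod 187)
38^8 ≡ 103 (mod 187)
38^10 ≡ 67 (mod 187)
38^16 ≡ 137 (mod 187)
38^20 ≡ 1 (mod 187) ✓
Hence ord(38) = 20.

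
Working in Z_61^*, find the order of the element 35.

60

The order of 35 must divide φ(61) = 61 − 1 = 60 = 2^2 · 3 · 5.
Divisors of 60: 1, 2, 3, 4, 5, 6, 10, 12, 15, 20, 30, 60.
Check 35^d mod 61 for each divisor in increasing order:
35^1 ≡ 35 (mod 61)
35^2 ≡ 5 (mod 61)
35^3 ≡ 53 (mod 61)
35^4 ≡ 25 (mod 61)
35^5 ≡ 21 (mod 61)
35^6 ≡ 3 (mod 61)
35^10 ≡ 14 (mod 61)
35^12 ≡ 9 (mod 61)
35^15 ≡ 50 (mod 61)
35^20 ≡ 13 (mod 61)
35^30 ≡ 60 (mod 61)
35^60 ≡ 1 (mod 61) ✓
The smallest such exponent is 60, so the order of 35 is 60.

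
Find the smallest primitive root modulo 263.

5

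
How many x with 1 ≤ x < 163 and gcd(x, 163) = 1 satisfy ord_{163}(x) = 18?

φ(163) = 163 − 1 = 162 = 2 · 3^4.
(Z/163Z)^× is cyclic (|G| = 162); a cyclic group of order m has exactly φ(d) elements of each order d | m, and none otherwise.
18 = 2 · 3^2 divides 162, and φ(18) = 6.

6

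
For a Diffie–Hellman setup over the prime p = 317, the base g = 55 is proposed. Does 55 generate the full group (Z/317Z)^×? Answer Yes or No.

φ(317) = 317 − 1 = 316 = 2^2 · 79.
It suffices to check that the order of 55 is not a proper divisor of 316: compute 55^(316/q) for q ∈ {2, 79}.
55^158 ≡ 316 (mod 317)  [q = 2: ≢ 1 ✓]
55^4 ≡ 103 (mod 317)  [q = 79: ≢ 1 ✓]
Every test exponent gives a nontrivial residue, hence 55 generates the full group.

Yes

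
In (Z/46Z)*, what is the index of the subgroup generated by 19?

1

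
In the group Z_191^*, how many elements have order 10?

4

φ(191) = 191 − 1 = 190 = 2 · 5 · 19.
Since (Z/191Z)^× is cyclic of order 190, the number of elements of order d is φ(d) when d | 190 and 0 otherwise.
10 = 2 · 5 divides 190, and φ(10) = 4.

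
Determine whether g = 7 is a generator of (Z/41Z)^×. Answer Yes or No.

Yes

φ(41) = 41 − 1 = 40 = 2^3 · 5.
An element g generates (Z/41Z)^× iff g^(40/q) ≢ 1 (mod 41) for each prime q ∈ {2, 5}.
7^20 ≡ 40 (mod 41)  [q = 2: ≢ 1 ✓]
7^8 ≡ 37 (mod 41)  [q = 5: ≢ 1 ✓]
None equal 1, so ord_41(7) = 40: 7 is a primitive root.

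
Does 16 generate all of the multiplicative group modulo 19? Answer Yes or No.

φ(19) = 19 − 1 = 18 = 2 · 3^2.
16 is a primitive root mod 19 iff 16^(φ(19)/q) ≢ 1 for every prime q | φ(19), i.e. q ∈ {2, 3}.
16^9 ≡ 1 (mod 19)  [q = 2: ≡ 1 ✗]
16^6 ≡ 7 (mod 19)  [q = 3: ≢ 1 ✓]
Since 16^9 ≡ 1, the order of 16 divides 9 < 18, so 16 is not a primitive root.

No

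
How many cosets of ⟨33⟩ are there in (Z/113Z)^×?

1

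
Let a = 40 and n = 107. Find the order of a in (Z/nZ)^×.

53

By Lagrange's theorem, ord_107(40) divides φ(107) = 107 − 1 = 106 = 2 · 53.
Divisors of 106: 1, 2, 53, 106.
Evaluate successive powers at the divisors of 106:
40^1 ≡ 40 (mod 107)
40^2 ≡ 102 (mod 107)
40^53 ≡ 1 (mod 107) ✓
So ord_107(40) = 53.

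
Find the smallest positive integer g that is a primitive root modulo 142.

7

φ(142) = φ(2)·φ(71) = 1·70 = 70 = 2 · 5 · 7.
g is a primitive root iff g^(70/q) ≢ 1 (mod 142) for each prime q ∈ {2, 5, 7}.
g = 2: gcd(2, 142) = 2 > 1, not a unit — skip.
g = 3: 3^35 ≡ 1 — hits 1, so not a primitive root.
g = 4: gcd(4, 142) = 2 > 1, not a unit — skip.
g = 5: 5^35 ≡ 1 — hits 1, so not a primitive root.
g = 6: gcd(6, 142) = 2 > 1, not a unit — skip.
g = 7: 7^35 ≡ 141; 7^14 ≡ 125; 7^10 ≡ 45 — none is 1, so 7 is a primitive root.
So 7 is the smallest generator of (Z/142Z)^×.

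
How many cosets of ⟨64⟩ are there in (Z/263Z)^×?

ord(64) | φ(263) = 263 − 1 = 262 = 2 · 131.
Divisors of 262: 1, 2, 131, 262.
Compute 64^d (mod 263) for the divisors d until we hit 1:
64^1 ≡ 64
64^2 ≡ 151
64^131 ≡ 1
Thus |⟨64⟩| = ord(64) = 131.
Index = |(Z/263Z)^×| / |⟨64⟩| = 262 / 131 = 2.

2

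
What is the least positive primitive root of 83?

φ(83) = 83 − 1 = 82 = 2 · 41.
g is a primitive root iff g^(82/q) ≢ 1 (mod 83) for each prime q ∈ {2, 41}.
g = 2: 2^41 ≡ 82; 2^2 ≡ 4 — none is 1, so 2 is a primitive root.
The smallest primitive root modulo 83 is 2.

2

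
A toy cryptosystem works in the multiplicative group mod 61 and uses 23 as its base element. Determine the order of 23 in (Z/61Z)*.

The order of 23 must divide φ(61) = 61 − 1 = 60 = 2^2 · 3 · 5.
Divisors of 60: 1, 2, 3, 4, 5, 6, 10, 12, 15, 20, 30, 60.
Test each divisor d:
23^1 ≡ 23 (mod 61)
23^2 ≡ 41 (mod 61)
23^3 ≡ 28 (mod 61)
23^4 ≡ 34 (mod 61)
23^5 ≡ 50 (mod 61)
23^6 ≡ 52 (mod 61)
23^10 ≡ 60 (mod 61)
23^12 ≡ 20 (mod 61)
23^15 ≡ 11 (mod 61)
23^20 ≡ 1 (mod 61) ✓
Therefore the multiplicative order of 23 modulo 61 is 20.

20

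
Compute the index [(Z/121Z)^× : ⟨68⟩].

The order of 68 must divide φ(121) = φ(11^2) = 11·(11−1) = 110 = 2 · 5 · 11.
Divisors of 110: 1, 2, 5, 10, 11, 22, 55, 110.
Evaluate successive powers at the divisors of 110:
68^1 ≡ 68
68^2 ≡ 26
68^5 ≡ 109
68^10 ≡ 23
68^11 ≡ 112
68^22 ≡ 81
68^55 ≡ 120
68^110 ≡ 1
So ord_121(68) = 110, hence |⟨68⟩| = 110.
Index = |(Z/121Z)^×| / |⟨68⟩| = 110 / 110 = 1.

1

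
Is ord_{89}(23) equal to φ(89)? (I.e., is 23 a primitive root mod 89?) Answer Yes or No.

φ(89) = 89 − 1 = 88 = 2^3 · 11.
23 is a primitive root mod 89 iff 23^(φ(89)/q) ≢ 1 for every prime q | φ(89), i.e. q ∈ {2, 11}.
23^44 ≡ 88 (mod 89)  [q = 2: ≢ 1 ✓]
23^8 ≡ 2 (mod 89)  [q = 11: ≢ 1 ✓]
None equal 1, so ord_89(23) = 88: 23 is a primitive root.

Yes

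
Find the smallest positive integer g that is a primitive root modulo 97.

5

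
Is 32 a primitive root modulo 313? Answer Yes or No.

φ(313) = 313 − 1 = 312 = 2^3 · 3 · 13.
An element g generates (Z/313Z)^× iff g^(312/q) ≢ 1 (mod 313) for each prime q ∈ {2, 3, 13}.
32^156 ≡ 1 (mod 313)  [q = 2: ≡ 1 ✗]
32^104 ≡ 98 (mod 313)  [q = 3: ≢ 1 ✓]
32^24 ≡ 113 (mod 313)  [q = 13: ≢ 1 ✓]
32^156 ≡ 1 shows ord(32) | 156, strictly less than φ(313); not a primitive root.

No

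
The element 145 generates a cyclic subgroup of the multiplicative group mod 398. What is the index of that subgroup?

2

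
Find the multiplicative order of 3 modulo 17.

ord(3) | φ(17) = 17 − 1 = 16 = 2^4.
Divisors of 16: 1, 2, 4, 8, 16.
Evaluate successive powers at the divisors of 16:
3^1 ≡ 3
3^2 ≡ 9
3^4 ≡ 13
3^8 ≡ 16
3^16 ≡ 1
The smallest such exponent is 16, so the order of 3 is 16.

16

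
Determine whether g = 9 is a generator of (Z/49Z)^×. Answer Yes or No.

No

φ(49) = φ(7^2) = 7·(7−1) = 42 = 2 · 3 · 7.
9 is a primitive root mod 49 iff 9^(φ(49)/q) ≢ 1 for every prime q | φ(49), i.e. q ∈ {2, 3, 7}.
9^21 ≡ 1 (mod 49)  [q = 2: ≡ 1 ✗]
9^14 ≡ 18 (mod 49)  [q = 3: ≢ 1 ✓]
9^6 ≡ 36 (mod 49)  [q = 7: ≢ 1 ✓]
Since 9^21 ≡ 1, the order of 9 divides 21 < 42, so 9 is not a primitive root.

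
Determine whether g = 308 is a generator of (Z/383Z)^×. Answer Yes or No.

Yes

φ(383) = 383 − 1 = 382 = 2 · 191.
308 is a primitive root mod 383 iff 308^(φ(383)/q) ≢ 1 for every prime q | φ(383), i.e. q ∈ {2, 191}.
308^191 ≡ 382 (mod 383)  [q = 2: ≢ 1 ✓]
308^2 ≡ 263 (mod 383)  [q = 191: ≢ 1 ✓]
Every test exponent gives a nontrivial residue, hence 308 generates the full group.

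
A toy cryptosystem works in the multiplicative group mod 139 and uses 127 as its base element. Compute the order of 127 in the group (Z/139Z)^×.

69

ord(127) | φ(139) = 139 − 1 = 138 = 2 · 3 · 23.
Divisors of 138: 1, 2, 3, 6, 23, 46, 69, 138.
Compute 127^d (mod 139) for the divisors d until we hit 1:
127^1 ≡ 127 (mod 139)
127^2 ≡ 5 (mod 139)
127^3 ≡ 79 (mod 139)
127^6 ≡ 125 (mod 139)
127^23 ≡ 42 (mod 139)
127^46 ≡ 96 (mod 139)
127^69 ≡ 1 (mod 139) ✓
The smallest such exponent is 69, so the order of 127 is 69.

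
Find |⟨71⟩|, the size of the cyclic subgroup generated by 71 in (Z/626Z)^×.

Since 71 ∈ (Z/626Z)^×, its order divides φ(626) = φ(2)·φ(313) = 1·312 = 312 = 2^3 · 3 · 13.
Divisors of 312: 1, 2, 3, 4, 6, 8, 12, 13, 24, 26, 39, 52, 78, 104, 156, 312.
Evaluate successive powers at the divisors of 312:
71^1 ≡ 71 (mod 626)
71^2 ≡ 33 (mod 626)
71^3 ≡ 465 (mod 626)
71^4 ≡ 463 (mod 626)
71^6 ≡ 255 (mod 626)
71^8 ≡ 277 (mod 626)
71^12 ≡ 547 (mod 626)
71^13 ≡ 25 (mod 626)
71^24 ≡ 607 (mod 626)
71^26 ≡ 625 (mod 626)
71^39 ≡ 601 (mod 626)
71^52 ≡ 1 (mod 626) ✓
The smallest such exponent is 52, so the order of 71 is 52.

52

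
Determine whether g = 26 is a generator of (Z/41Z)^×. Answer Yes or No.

Yes

φ(41) = 41 − 1 = 40 = 2^3 · 5.
An element g generates (Z/41Z)^× iff g^(40/q) ≢ 1 (mod 41) for each prime q ∈ {2, 5}.
26^20 ≡ 40 (mod 41)  [q = 2: ≢ 1 ✓]
26^8 ≡ 18 (mod 41)  [q = 5: ≢ 1 ✓]
None equal 1, so ord_41(26) = 40: 26 is a primitive root.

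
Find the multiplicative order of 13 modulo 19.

18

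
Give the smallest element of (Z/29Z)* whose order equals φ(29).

2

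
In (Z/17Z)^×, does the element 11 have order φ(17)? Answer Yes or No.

Yes

φ(17) = 17 − 1 = 16 = 2^4.
Test 11^(16/q) mod 17 for each prime factor q of 16:
11^8 ≡ 16 (mod 17)  [q = 2: ≢ 1 ✓]
None equal 1, so ord_17(11) = 16: 11 is a primitive root.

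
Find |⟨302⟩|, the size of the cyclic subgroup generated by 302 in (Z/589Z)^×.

By Lagrange's theorem, ord_589(302) divides φ(589) = φ(19·31) = (19−1)·(31−1) = 18·30 = 540 = 2^2 · 3^3 · 5.
Divisors of 540: 1, 2, 3, 4, 5, 6, 9, 10, 12, 15, 18, 20, 27, 30, 36, 45, 54, 60, 90, 108, 135, 180, 270, 540.
Check 302^d mod 589 for each divisor in increasing order:
302^1 ≡ 302
302^2 ≡ 498
302^3 ≡ 201
302^4 ≡ 35
302^5 ≡ 557
302^6 ≡ 349
302^9 ≡ 58
302^10 ≡ 435
302^12 ≡ 467
302^15 ≡ 216
302^18 ≡ 419
302^20 ≡ 156
302^27 ≡ 153
302^30 ≡ 125
302^36 ≡ 39
302^45 ≡ 495
302^54 ≡ 438
302^60 ≡ 311
302^90 ≡ 1
Hence ord(302) = 90.

90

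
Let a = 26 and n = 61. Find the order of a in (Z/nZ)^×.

60

The order of 26 must divide φ(61) = 61 − 1 = 60 = 2^2 · 3 · 5.
Divisors of 60: 1, 2, 3, 4, 5, 6, 10, 12, 15, 20, 30, 60.
Test each divisor d:
26^1 ≡ 26 (mod 61)
26^2 ≡ 5 (mod 61)
26^3 ≡ 8 (mod 61)
26^4 ≡ 25 (mod 61)
26^5 ≡ 40 (mod 61)
26^6 ≡ 3 (mod 61)
26^10 ≡ 14 (mod 61)
26^12 ≡ 9 (mod 61)
26^15 ≡ 11 (mod 61)
26^20 ≡ 13 (mod 61)
26^30 ≡ 60 (mod 61)
26^60 ≡ 1 (mod 61) ✓
Hence ord(26) = 60.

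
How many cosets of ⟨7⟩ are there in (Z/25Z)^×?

Since 7 ∈ (Z/25Z)^×, its order divides φ(25) = φ(5^2) = 5·(5−1) = 20 = 2^2 · 5.
Divisors of 20: 1, 2, 4, 5, 10, 20.
Test each divisor d:
7^1 ≡ 7 (mod 25)
7^2 ≡ 24 (mod 25)
7^4 ≡ 1 (mod 25) ✓
So ord_25(7) = 4, hence |⟨7⟩| = 4.
The index is φ(25) / ord(7) = 20 / 4 = 5.

5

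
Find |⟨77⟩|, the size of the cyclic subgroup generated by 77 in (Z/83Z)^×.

41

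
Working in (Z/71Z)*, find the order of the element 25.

The order of 25 must divide φ(71) = 71 − 1 = 70 = 2 · 5 · 7.
Divisors of 70: 1, 2, 5, 7, 10, 14, 35, 70.
Compute 25^d (mod 71) for the divisors d until we hit 1:
25^1 ≡ 25
25^2 ≡ 57
25^5 ≡ 1
The smallest such exponent is 5, so the order of 25 is 5.

5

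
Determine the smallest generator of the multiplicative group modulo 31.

3

φ(31) = 31 − 1 = 30 = 2 · 3 · 5.
Test candidates g = 2, 3, … against the prime factors q ∈ {2, 3, 5} of φ(31): g is a generator iff g^(30/q) ≢ 1 for every such q.
g = 2: 2^15 ≡ 1 — hits 1, so not a primitive root.
g = 3: 3^15 ≡ 30; 3^10 ≡ 25; 3^6 ≡ 16 — none is 1, so 3 is a primitive root.
The smallest primitive root modulo 31 is 3.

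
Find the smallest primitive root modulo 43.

3

φ(43) = 43 − 1 = 42 = 2 · 3 · 7.
g is a primitive root iff g^(42/q) ≢ 1 (mod 43) for each prime q ∈ {2, 3, 7}.
g = 2: 2^21 ≡ 42; 2^14 ≡ 1 — hits 1, so not a primitive root.
g = 3: 3^21 ≡ 42; 3^14 ≡ 36; 3^6 ≡ 41 — none is 1, so 3 is a primitive root.
So 3 is the smallest generator of (Z/43Z)^×.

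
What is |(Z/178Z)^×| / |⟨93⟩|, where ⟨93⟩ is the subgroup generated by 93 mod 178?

ord(93) | φ(178) = φ(2)·φ(89) = 1·88 = 88 = 2^3 · 11.
Divisors of 88: 1, 2, 4, 8, 11, 22, 44, 88.
Evaluate successive powers at the divisors of 88:
93^1 ≡ 93 (mod 178)
93^2 ≡ 105 (mod 178)
93^4 ≡ 167 (mod 178)
93^8 ≡ 121 (mod 178)
93^11 ≡ 1 (mod 178) ✓
Thus |⟨93⟩| = ord(93) = 11.
The index is φ(178) / ord(93) = 88 / 11 = 8.

8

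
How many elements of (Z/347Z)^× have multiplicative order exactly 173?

172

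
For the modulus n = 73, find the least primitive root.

5

φ(73) = 73 − 1 = 72 = 2^3 · 3^2.
Test candidates g = 2, 3, … against the prime factors q ∈ {2, 3} of φ(73): g is a generator iff g^(72/q) ≢ 1 for every such q.
g = 2: 2^36 ≡ 1 — hits 1, so not a primitive root.
g = 3: 3^36 ≡ 1 — hits 1, so not a primitive root.
g = 4: 4^36 ≡ 1 — hits 1, so not a primitive root.
g = 5: 5^36 ≡ 72; 5^24 ≡ 8 — none is 1, so 5 is a primitive root.
So 5 is the smallest generator of (Z/73Z)^×.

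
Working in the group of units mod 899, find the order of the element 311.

28

Since 311 ∈ (Z/899Z)^×, its order divides φ(899) = φ(29·31) = (29−1)·(31−1) = 28·30 = 840 = 2^3 · 3 · 5 · 7.
Divisors of 840: 1, 2, 3, 4, 5, 6, 7, 8, 10, 12, 14, 15, 20, 21, 24, 28, 30, 35, 40, 42, 56, 60, 70, 84, 105, 120, 140, 168, 210, 280, 420, 840.
Test each divisor d:
311^1 ≡ 311 (mod 899)
311^2 ≡ 528 (mod 899)
311^3 ≡ 590 (mod 899)
311^4 ≡ 94 (mod 899)
311^5 ≡ 466 (mod 899)
311^6 ≡ 187 (mod 899)
311^7 ≡ 621 (mod 899)
311^8 ≡ 745 (mod 899)
311^10 ≡ 497 (mod 899)
311^12 ≡ 807 (mod 899)
311^14 ≡ 869 (mod 899)
311^15 ≡ 559 (mod 899)
311^20 ≡ 683 (mod 899)
311^21 ≡ 249 (mod 899)
311^24 ≡ 373 (mod 899)
311^28 ≡ 1 (mod 899) ✓
Therefore the multiplicative order of 311 modulo 899 is 28.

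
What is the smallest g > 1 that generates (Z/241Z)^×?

φ(241) = 241 − 1 = 240 = 2^4 · 3 · 5.
Test candidates g = 2, 3, … against the prime factors q ∈ {2, 3, 5} of φ(241): g is a generator iff g^(240/q) ≢ 1 for every such q.
g = 2: 2^120 ≡ 1 — hits 1, so not a primitive root.
g = 3: 3^120 ≡ 1 — hits 1, so not a primitive root.
g = 4: 4^120 ≡ 1 — hits 1, so not a primitive root.
g = 5: 5^120 ≡ 1 — hits 1, so not a primitive root.
g = 6: 6^120 ≡ 1 — hits 1, so not a primitive root.
g = 7: 7^120 ≡ 240; 7^80 ≡ 15; 7^48 ≡ 91 — none is 1, so 7 is a primitive root.
So 7 is the smallest generator of (Z/241Z)^×.

7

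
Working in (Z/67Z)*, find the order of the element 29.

3

The order of 29 must divide φ(67) = 67 − 1 = 66 = 2 · 3 · 11.
Divisors of 66: 1, 2, 3, 6, 11, 22, 33, 66.
Evaluate successive powers at the divisors of 66:
29^1 ≡ 29 (mod 67)
29^2 ≡ 37 (mod 67)
29^3 ≡ 1 (mod 67) ✓
The smallest such exponent is 3, so the order of 29 is 3.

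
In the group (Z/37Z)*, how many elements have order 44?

0

φ(37) = 37 − 1 = 36 = 2^2 · 3^2.
(Z/37Z)^× is cyclic (|G| = 36); a cyclic group of order m has exactly φ(d) elements of each order d | m, and none otherwise.
44 does not divide 36, so no element of (Z/37Z)^× has order 44.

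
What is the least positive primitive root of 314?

φ(314) = φ(2)·φ(157) = 1·156 = 156 = 2^2 · 3 · 13.
Test candidates g = 2, 3, … against the prime factors q ∈ {2, 3, 13} of φ(314): g is a generator iff g^(156/q) ≢ 1 for every such q.
g = 2: gcd(2, 314) = 2 > 1, not a unit — skip.
g = 3: 3^78 ≡ 1 — hits 1, so not a primitive root.
g = 4: gcd(4, 314) = 2 > 1, not a unit — skip.
g = 5: 5^78 ≡ 313; 5^52 ≡ 169; 5^12 ≡ 287 — none is 1, so 5 is a primitive root.
So 5 is the smallest generator of (Z/314Z)^×.

5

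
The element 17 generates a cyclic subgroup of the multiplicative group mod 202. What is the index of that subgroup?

10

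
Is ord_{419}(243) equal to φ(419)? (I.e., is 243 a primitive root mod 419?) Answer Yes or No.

No

φ(419) = 419 − 1 = 418 = 2 · 11 · 19.
Test 243^(418/q) mod 419 for each prime factor q of 418:
243^209 ≡ 1 (mod 419)  [q = 2: ≡ 1 ✗]
243^38 ≡ 169 (mod 419)  [q = 11: ≢ 1 ✓]
243^22 ≡ 343 (mod 419)  [q = 19: ≢ 1 ✓]
243^209 ≡ 1 shows ord(243) | 209, strictly less than φ(419); not a primitive root.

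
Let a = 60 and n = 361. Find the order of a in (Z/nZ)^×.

342

Since 60 ∈ (Z/361Z)^×, its order divides φ(361) = φ(19^2) = 19·(19−1) = 342 = 2 · 3^2 · 19.
Divisors of 342: 1, 2, 3, 6, 9, 18, 19, 38, 57, 114, 171, 342.
Check 60^d mod 361 for each divisor in increasing order:
60^1 ≡ 60 (mod 361)
60^2 ≡ 351 (mod 361)
60^3 ≡ 122 (mod 361)
60^6 ≡ 83 (mod 361)
60^9 ≡ 18 (mod 361)
60^18 ≡ 324 (mod 361)
60^19 ≡ 307 (mod 361)
60^38 ≡ 28 (mod 361)
60^57 ≡ 293 (mod 361)
60^114 ≡ 292 (mod 361)
60^171 ≡ 360 (mod 361)
60^342 ≡ 1 (mod 361) ✓
The smallest such exponent is 342, so the order of 60 is 342.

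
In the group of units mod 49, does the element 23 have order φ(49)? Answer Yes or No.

φ(49) = φ(7^2) = 7·(7−1) = 42 = 2 · 3 · 7.
An element g generates (Z/49Z)^× iff g^(42/q) ≢ 1 (mod 49) for each prime q ∈ {2, 3, 7}.
23^21 ≡ 1 (mod 49)  [q = 2: ≡ 1 ✗]
23^14 ≡ 18 (mod 49)  [q = 3: ≢ 1 ✓]
23^6 ≡ 29 (mod 49)  [q = 7: ≢ 1 ✓]
23^21 ≡ 1 shows ord(23) | 21, strictly less than φ(49); not a primitive root.

No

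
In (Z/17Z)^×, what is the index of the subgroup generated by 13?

4

Since 13 ∈ (Z/17Z)^×, its order divides φ(17) = 17 − 1 = 16 = 2^4.
Divisors of 16: 1, 2, 4, 8, 16.
Test each divisor d:
13^1 ≡ 13 (mod 17)
13^2 ≡ 16 (mod 17)
13^4 ≡ 1 (mod 17) ✓
Thus |⟨13⟩| = ord(13) = 4.
Index = |(Z/17Z)^×| / |⟨13⟩| = 16 / 4 = 4.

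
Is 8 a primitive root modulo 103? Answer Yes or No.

φ(103) = 103 − 1 = 102 = 2 · 3 · 17.
An element g generates (Z/103Z)^× iff g^(102/q) ≢ 1 (mod 103) for each prime q ∈ {2, 3, 17}.
8^51 ≡ 1 (mod 103)  [q = 2: ≡ 1 ✗]
8^34 ≡ 1 (mod 103)  [q = 3: ≡ 1 ✗]
8^6 ≡ 9 (mod 103)  [q = 17: ≢ 1 ✓]
Since 8^51 ≡ 1, the order of 8 divides 51 < 102, so 8 is not a primitive root.

No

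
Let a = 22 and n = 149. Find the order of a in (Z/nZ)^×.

74

ord(22) | φ(149) = 149 − 1 = 148 = 2^2 · 37.
Divisors of 148: 1, 2, 4, 37, 74, 148.
Test each divisor d:
22^1 ≡ 22 (mod 149)
22^2 ≡ 37 (mod 149)
22^4 ≡ 28 (mod 149)
22^37 ≡ 148 (mod 149)
22^74 ≡ 1 (mod 149) ✓
The smallest such exponent is 74, so the order of 22 is 74.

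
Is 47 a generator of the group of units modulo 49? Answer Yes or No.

φ(49) = φ(7^2) = 7·(7−1) = 42 = 2 · 3 · 7.
An element g generates (Z/49Z)^× iff g^(42/q) ≢ 1 (mod 49) for each prime q ∈ {2, 3, 7}.
47^21 ≡ 48 (mod 49)  [q = 2: ≢ 1 ✓]
47^14 ≡ 18 (mod 49)  [q = 3: ≢ 1 ✓]
47^6 ≡ 15 (mod 49)  [q = 7: ≢ 1 ✓]
None equal 1, so ord_49(47) = 42: 47 is a primitive root.

Yes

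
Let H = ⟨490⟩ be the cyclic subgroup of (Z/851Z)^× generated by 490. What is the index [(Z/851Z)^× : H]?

4

Since 490 ∈ (Z/851Z)^×, its order divides φ(851) = φ(23·37) = (23−1)·(37−1) = 22·36 = 792 = 2^3 · 3^2 · 11.
Divisors of 792: 1, 2, 3, 4, 6, 8, 9, 11, 12, 18, 22, 24, 33, 36, 44, 66, 72, 88, 99, 132, 198, 264, 396, 792.
Compute 490^d (mod 851) for the divisors d until we hit 1:
490^1 ≡ 490
490^2 ≡ 118
490^3 ≡ 803
490^4 ≡ 308
490^6 ≡ 602
490^8 ≡ 403
490^9 ≡ 38
490^11 ≡ 229
490^12 ≡ 729
490^18 ≡ 593
490^22 ≡ 530
490^24 ≡ 417
490^33 ≡ 528
490^36 ≡ 186
490^44 ≡ 70
490^66 ≡ 507
490^72 ≡ 556
490^88 ≡ 645
490^99 ≡ 482
490^132 ≡ 47
490^198 ≡ 1
The order of 490 is 198, so the subgroup it generates has 198 elements.
The index is φ(851) / ord(490) = 792 / 198 = 4.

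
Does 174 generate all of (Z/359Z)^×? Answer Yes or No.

φ(359) = 359 − 1 = 358 = 2 · 179.
Test 174^(358/q) mod 359 for each prime factor q of 358:
174^179 ≡ 358 (mod 359)  [q = 2: ≢ 1 ✓]
174^2 ≡ 120 (mod 359)  [q = 179: ≢ 1 ✓]
All checks pass, so 174 has order 358 and is a primitive root modulo 359.

Yes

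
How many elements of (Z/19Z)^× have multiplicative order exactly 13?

φ(19) = 19 − 1 = 18 = 2 · 3^2.
In a cyclic group of order 18, there are φ(d) elements of order d for each divisor d of 18, and zero for non-divisors.
Since 13 ∤ 18, the count is 0.

0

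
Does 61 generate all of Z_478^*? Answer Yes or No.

φ(478) = φ(2)·φ(239) = 1·238 = 238 = 2 · 7 · 17.
61 is a primitive root mod 478 iff 61^(φ(478)/q) ≢ 1 for every prime q | φ(478), i.e. q ∈ {2, 7, 17}.
61^119 ≡ 1 (mod 478)  [q = 2: ≡ 1 ✗]
61^34 ≡ 249 (mod 478)  [q = 7: ≢ 1 ✓]
61^14 ≡ 101 (mod 478)  [q = 17: ≢ 1 ✓]
Since 61^119 ≡ 1, the order of 61 divides 119 < 238, so 61 is not a primitive root.

No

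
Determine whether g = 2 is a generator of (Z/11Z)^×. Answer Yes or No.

Yes

φ(11) = 11 − 1 = 10 = 2 · 5.
2 is a primitive root mod 11 iff 2^(φ(11)/q) ≢ 1 for every prime q | φ(11), i.e. q ∈ {2, 5}.
2^5 ≡ 10 (mod 11)  [q = 2: ≢ 1 ✓]
2^2 ≡ 4 (mod 11)  [q = 5: ≢ 1 ✓]
All checks pass, so 2 has order 10 and is a primitive root modulo 11.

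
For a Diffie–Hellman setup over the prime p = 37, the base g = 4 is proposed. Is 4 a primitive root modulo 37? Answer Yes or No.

No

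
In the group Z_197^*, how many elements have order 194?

φ(197) = 197 − 1 = 196 = 2^2 · 7^2.
(Z/197Z)^× is cyclic (|G| = 196); a cyclic group of order m has exactly φ(d) elements of each order d | m, and none otherwise.
Since 194 ∤ 196, the count is 0.

0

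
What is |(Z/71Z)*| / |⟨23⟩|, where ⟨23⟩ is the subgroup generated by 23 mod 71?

5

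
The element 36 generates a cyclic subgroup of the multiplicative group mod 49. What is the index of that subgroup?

6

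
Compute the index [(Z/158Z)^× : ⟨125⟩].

By Lagrange's theorem, ord_158(125) divides φ(158) = φ(2)·φ(79) = 1·78 = 78 = 2 · 3 · 13.
Divisors of 78: 1, 2, 3, 6, 13, 26, 39, 78.
Check 125^d mod 158 for each divisor in increasing order:
125^1 ≡ 125
125^2 ≡ 141
125^3 ≡ 87
125^6 ≡ 143
125^13 ≡ 1
So ord_158(125) = 13, hence |⟨125⟩| = 13.
[(Z/158Z)^× : ⟨125⟩] = 78/13 = 6.

6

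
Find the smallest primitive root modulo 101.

2

φ(101) = 101 − 1 = 100 = 2^2 · 5^2.
g is a primitive root iff g^(100/q) ≢ 1 (mod 101) for each prime q ∈ {2, 5}.
g = 2: 2^50 ≡ 100; 2^20 ≡ 95 — none is 1, so 2 is a primitive root.
Hence the least primitive root of 101 is 2.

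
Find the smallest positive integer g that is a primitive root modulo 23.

φ(23) = 23 − 1 = 22 = 2 · 11.
Test candidates g = 2, 3, … against the prime factors q ∈ {2, 11} of φ(23): g is a generator iff g^(22/q) ≢ 1 for every such q.
g = 2: 2^11 ≡ 1 — hits 1, so not a primitive root.
g = 3: 3^11 ≡ 1 — hits 1, so not a primitive root.
g = 4: 4^11 ≡ 1 — hits 1, so not a primitive root.
g = 5: 5^11 ≡ 22; 5^2 ≡ 2 — none is 1, so 5 is a primitive root.
So 5 is the smallest generator of (Z/23Z)^×.

5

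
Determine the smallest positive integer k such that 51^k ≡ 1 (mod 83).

41

Since 51 ∈ (Z/83Z)^×, its order divides φ(83) = 83 − 1 = 82 = 2 · 41.
Divisors of 82: 1, 2, 41, 82.
Check 51^d mod 83 for each divisor in increasing order:
51^1 ≡ 51
51^2 ≡ 28
51^41 ≡ 1
Hence ord(51) = 41.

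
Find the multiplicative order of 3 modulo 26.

By Lagrange's theorem, ord_26(3) divides φ(26) = φ(2)·φ(13) = 1·12 = 12 = 2^2 · 3.
Divisors of 12: 1, 2, 3, 4, 6, 12.
Test each divisor d:
3^1 ≡ 3
3^2 ≡ 9
3^3 ≡ 1
The smallest such exponent is 3, so the order of 3 is 3.

3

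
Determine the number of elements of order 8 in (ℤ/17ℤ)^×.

4

φ(17) = 17 − 1 = 16 = 2^4.
(Z/17Z)^× is cyclic (|G| = 16); a cyclic group of order m has exactly φ(d) elements of each order d | m, and none otherwise.
8 = 2^3 divides 16, and φ(8) = 4.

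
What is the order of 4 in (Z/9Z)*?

3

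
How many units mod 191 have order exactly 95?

72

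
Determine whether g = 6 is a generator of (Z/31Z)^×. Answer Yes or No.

φ(31) = 31 − 1 = 30 = 2 · 3 · 5.
6 is a primitive root mod 31 iff 6^(φ(31)/q) ≢ 1 for every prime q | φ(31), i.e. q ∈ {2, 3, 5}.
6^15 ≡ 30 (mod 31)  [q = 2: ≢ 1 ✓]
6^10 ≡ 25 (mod 31)  [q = 3: ≢ 1 ✓]
6^6 ≡ 1 (mod 31)  [q = 5: ≡ 1 ✗]
Since 6^6 ≡ 1, the order of 6 divides 6 < 30, so 6 is not a primitive root.

No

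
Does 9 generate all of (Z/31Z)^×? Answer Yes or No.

No

φ(31) = 31 − 1 = 30 = 2 · 3 · 5.
An element g generates (Z/31Z)^× iff g^(30/q) ≢ 1 (mod 31) for each prime q ∈ {2, 3, 5}.
9^15 ≡ 1 (mod 31)  [q = 2: ≡ 1 ✗]
9^10 ≡ 5 (mod 31)  [q = 3: ≢ 1 ✓]
9^6 ≡ 8 (mod 31)  [q = 5: ≢ 1 ✓]
Since 9^15 ≡ 1, the order of 9 divides 15 < 30, so 9 is not a primitive root.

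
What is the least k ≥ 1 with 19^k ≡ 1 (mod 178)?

ord(19) | φ(178) = φ(2)·φ(89) = 1·88 = 88 = 2^3 · 11.
Divisors of 88: 1, 2, 4, 8, 11, 22, 44, 88.
Evaluate successive powers at the divisors of 88:
19^1 ≡ 19
19^2 ≡ 5
19^4 ≡ 25
19^8 ≡ 91
19^11 ≡ 101
19^22 ≡ 55
19^44 ≡ 177
19^88 ≡ 1
Therefore the multiplicative order of 19 modulo 178 is 88.

88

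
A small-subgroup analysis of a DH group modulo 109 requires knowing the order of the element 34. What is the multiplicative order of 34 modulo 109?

18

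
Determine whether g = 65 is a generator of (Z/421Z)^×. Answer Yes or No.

Yes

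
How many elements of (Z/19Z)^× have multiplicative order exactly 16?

0

φ(19) = 19 − 1 = 18 = 2 · 3^2.
In a cyclic group of order 18, there are φ(d) elements of order d for each divisor d of 18, and zero for non-divisors.
Here 18 is not a multiple of 16, so there are no elements of order 16.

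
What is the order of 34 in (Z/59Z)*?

58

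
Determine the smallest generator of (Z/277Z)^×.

φ(277) = 277 − 1 = 276 = 2^2 · 3 · 23.
g is a primitive root iff g^(276/q) ≢ 1 (mod 277) for each prime q ∈ {2, 3, 23}.
g = 2: 2^138 ≡ 276; 2^92 ≡ 1 — hits 1, so not a primitive root.
g = 3: 3^138 ≡ 1 — hits 1, so not a primitive root.
g = 4: 4^138 ≡ 1 — hits 1, so not a primitive root.
g = 5: 5^138 ≡ 276; 5^92 ≡ 116; 5^12 ≡ 27 — none is 1, so 5 is a primitive root.
Hence the least primitive root of 277 is 5.

5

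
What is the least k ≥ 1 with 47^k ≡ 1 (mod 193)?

192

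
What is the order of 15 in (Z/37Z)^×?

36

The order of 15 must divide φ(37) = 37 − 1 = 36 = 2^2 · 3^2.
Divisors of 36: 1, 2, 3, 4, 6, 9, 12, 18, 36.
Check 15^d mod 37 for each divisor in increasing order:
15^1 ≡ 15 (mod 37)
15^2 ≡ 3 (mod 37)
15^3 ≡ 8 (mod 37)
15^4 ≡ 9 (mod 37)
15^6 ≡ 27 (mod 37)
15^9 ≡ 31 (mod 37)
15^12 ≡ 26 (mod 37)
15^18 ≡ 36 (mod 37)
15^36 ≡ 1 (mod 37) ✓
The smallest such exponent is 36, so the order of 15 is 36.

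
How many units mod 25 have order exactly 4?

φ(25) = φ(5^2) = 5·(5−1) = 20 = 2^2 · 5.
In a cyclic group of order 20, there are φ(d) elements of order d for each divisor d of 20, and zero for non-divisors.
4 = 2^2 divides 20, and φ(4) = 2.

2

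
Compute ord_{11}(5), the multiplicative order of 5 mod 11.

5

The order of 5 must divide φ(11) = 11 − 1 = 10 = 2 · 5.
Divisors of 10: 1, 2, 5, 10.
Check 5^d mod 11 for each divisor in increasing order:
5^1 ≡ 5 (mod 11)
5^2 ≡ 3 (mod 11)
5^5 ≡ 1 (mod 11) ✓
Hence ord(5) = 5.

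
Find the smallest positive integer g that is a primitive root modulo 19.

φ(19) = 19 − 1 = 18 = 2 · 3^2.
g is a primitive root iff g^(18/q) ≢ 1 (mod 19) for each prime q ∈ {2, 3}.
g = 2: 2^9 ≡ 18; 2^6 ≡ 7 — none is 1, so 2 is a primitive root.
So 2 is the smallest generator of (Z/19Z)^×.

2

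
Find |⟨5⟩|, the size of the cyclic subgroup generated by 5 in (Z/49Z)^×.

42

Since 5 ∈ (Z/49Z)^×, its order divides φ(49) = φ(7^2) = 7·(7−1) = 42 = 2 · 3 · 7.
Divisors of 42: 1, 2, 3, 6, 7, 14, 21, 42.
Evaluate successive powers at the divisors of 42:
5^1 ≡ 5
5^2 ≡ 25
5^3 ≡ 27
5^6 ≡ 43
5^7 ≡ 19
5^14 ≡ 18
5^21 ≡ 48
5^42 ≡ 1
Hence ord(5) = 42.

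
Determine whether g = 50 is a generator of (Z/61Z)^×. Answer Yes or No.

φ(61) = 61 − 1 = 60 = 2^2 · 3 · 5.
An element g generates (Z/61Z)^× iff g^(60/q) ≢ 1 (mod 61) for each prime q ∈ {2, 3, 5}.
50^30 ≡ 60 (mod 61)  [q = 2: ≢ 1 ✓]
50^20 ≡ 1 (mod 61)  [q = 3: ≡ 1 ✗]
50^12 ≡ 1 (mod 61)  [q = 5: ≡ 1 ✗]
The check at q = 3 fails, so 50 generates a proper subgroup.

No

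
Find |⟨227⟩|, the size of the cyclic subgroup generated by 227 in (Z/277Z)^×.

The order of 227 must divide φ(277) = 277 − 1 = 276 = 2^2 · 3 · 23.
Divisors of 276: 1, 2, 3, 4, 6, 12, 23, 46, 69, 92, 138, 276.
Evaluate successive powers at the divisors of 276:
227^1 ≡ 227 (mod 277)
227^2 ≡ 7 (mod 277)
227^3 ≡ 204 (mod 277)
227^4 ≡ 49 (mod 277)
227^6 ≡ 66 (mod 277)
227^12 ≡ 201 (mod 277)
227^23 ≡ 95 (mod 277)
227^46 ≡ 161 (mod 277)
227^69 ≡ 60 (mod 277)
227^92 ≡ 160 (mod 277)
227^138 ≡ 276 (mod 277)
227^276 ≡ 1 (mod 277) ✓
Therefore the multiplicative order of 227 modulo 277 is 276.

276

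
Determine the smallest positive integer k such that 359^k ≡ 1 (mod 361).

171

ord(359) | φ(361) = φ(19^2) = 19·(19−1) = 342 = 2 · 3^2 · 19.
Divisors of 342: 1, 2, 3, 6, 9, 18, 19, 38, 57, 114, 171, 342.
Evaluate successive powers at the divisors of 342:
359^1 ≡ 359
359^2 ≡ 4
359^3 ≡ 353
359^6 ≡ 64
359^9 ≡ 210
359^18 ≡ 58
359^19 ≡ 245
359^38 ≡ 99
359^57 ≡ 68
359^114 ≡ 292
359^171 ≡ 1
So ord_361(359) = 171.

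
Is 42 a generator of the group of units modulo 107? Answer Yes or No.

No

φ(107) = 107 − 1 = 106 = 2 · 53.
It suffices to check that the order of 42 is not a proper divisor of 106: compute 42^(106/q) for q ∈ {2, 53}.
42^53 ≡ 1 (mod 107)  [q = 2: ≡ 1 ✗]
42^2 ≡ 52 (mod 107)  [q = 53: ≢ 1 ✓]
Since 42^53 ≡ 1, the order of 42 divides 53 < 106, so 42 is not a primitive root.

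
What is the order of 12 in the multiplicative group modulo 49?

42

The order of 12 must divide φ(49) = φ(7^2) = 7·(7−1) = 42 = 2 · 3 · 7.
Divisors of 42: 1, 2, 3, 6, 7, 14, 21, 42.
Test each divisor d:
12^1 ≡ 12
12^2 ≡ 46
12^3 ≡ 13
12^6 ≡ 22
12^7 ≡ 19
12^14 ≡ 18
12^21 ≡ 48
12^42 ≡ 1
Hence ord(12) = 42.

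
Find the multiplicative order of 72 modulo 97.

48

The order of 72 must divide φ(97) = 97 − 1 = 96 = 2^5 · 3.
Divisors of 96: 1, 2, 3, 4, 6, 8, 12, 16, 24, 32, 48, 96.
Test each divisor d:
72^1 ≡ 72
72^2 ≡ 43
72^3 ≡ 89
72^4 ≡ 6
72^6 ≡ 64
72^8 ≡ 36
72^12 ≡ 22
72^16 ≡ 35
72^24 ≡ 96
72^32 ≡ 61
72^48 ≡ 1
So ord_97(72) = 48.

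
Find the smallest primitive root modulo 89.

3

φ(89) = 89 − 1 = 88 = 2^3 · 11.
g is a primitive root iff g^(88/q) ≢ 1 (mod 89) for each prime q ∈ {2, 11}.
g = 2: 2^44 ≡ 1 — hits 1, so not a primitive root.
g = 3: 3^44 ≡ 88; 3^8 ≡ 64 — none is 1, so 3 is a primitive root.
The smallest primitive root modulo 89 is 3.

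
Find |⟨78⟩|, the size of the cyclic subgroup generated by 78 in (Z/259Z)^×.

18

By Lagrange's theorem, ord_259(78) divides φ(259) = φ(7·37) = (7−1)·(37−1) = 6·36 = 216 = 2^3 · 3^3.
Divisors of 216: 1, 2, 3, 4, 6, 8, 9, 12, 18, 24, 27, 36, 54, 72, 108, 216.
Check 78^d mod 259 for each divisor in increasing order:
78^1 ≡ 78
78^2 ≡ 127
78^3 ≡ 64
78^4 ≡ 71
78^6 ≡ 211
78^8 ≡ 120
78^9 ≡ 36
78^12 ≡ 232
78^18 ≡ 1
So ord_259(78) = 18.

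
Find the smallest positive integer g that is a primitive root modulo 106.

3

φ(106) = φ(2)·φ(53) = 1·52 = 52 = 2^2 · 13.
g is a primitive root iff g^(52/q) ≢ 1 (mod 106) for each prime q ∈ {2, 13}.
g = 2: gcd(2, 106) = 2 > 1, not a unit — skip.
g = 3: 3^26 ≡ 105; 3^4 ≡ 81 — none is 1, so 3 is a primitive root.
Hence the least primitive root of 106 is 3.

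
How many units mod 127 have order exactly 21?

φ(127) = 127 − 1 = 126 = 2 · 3^2 · 7.
(Z/127Z)^× is cyclic (|G| = 126); a cyclic group of order m has exactly φ(d) elements of each order d | m, and none otherwise.
21 = 3 · 7 divides 126, and φ(21) = 12.

12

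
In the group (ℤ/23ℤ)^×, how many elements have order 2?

1

φ(23) = 23 − 1 = 22 = 2 · 11.
In a cyclic group of order 22, there are φ(d) elements of order d for each divisor d of 22, and zero for non-divisors.
2 | 22, and φ(2) = 2 − 1 = 1.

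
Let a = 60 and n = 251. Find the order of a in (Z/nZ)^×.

By Lagrange's theorem, ord_251(60) divides φ(251) = 251 − 1 = 250 = 2 · 5^3.
Divisors of 250: 1, 2, 5, 10, 25, 50, 125, 250.
Compute 60^d (mod 251) for the divisors d until we hit 1:
60^1 ≡ 60 (mod 251)
60^2 ≡ 86 (mod 251)
60^5 ≡ 243 (mod 251)
60^10 ≡ 64 (mod 251)
60^25 ≡ 113 (mod 251)
60^50 ≡ 219 (mod 251)
60^125 ≡ 1 (mod 251) ✓
So ord_251(60) = 125.

125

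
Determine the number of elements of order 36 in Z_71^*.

φ(71) = 71 − 1 = 70 = 2 · 5 · 7.
Since (Z/71Z)^× is cyclic of order 70, the number of elements of order d is φ(d) when d | 70 and 0 otherwise.
Since 36 ∤ 70, the count is 0.

0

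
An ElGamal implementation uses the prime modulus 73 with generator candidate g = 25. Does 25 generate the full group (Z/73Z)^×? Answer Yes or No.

No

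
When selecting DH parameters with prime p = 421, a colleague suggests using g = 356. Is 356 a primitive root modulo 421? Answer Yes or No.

φ(421) = 421 − 1 = 420 = 2^2 · 3 · 5 · 7.
An element g generates (Z/421Z)^× iff g^(420/q) ≢ 1 (mod 421) for each prime q ∈ {2, 3, 5, 7}.
356^210 ≡ 420 (mod 421)  [q = 2: ≢ 1 ✓]
356^140 ≡ 20 (mod 421)  [q = 3: ≢ 1 ✓]
356^84 ≡ 279 (mod 421)  [q = 5: ≢ 1 ✓]
356^60 ≡ 247 (mod 421)  [q = 7: ≢ 1 ✓]
All checks pass, so 356 has order 420 and is a primitive root modulo 421.

Yes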